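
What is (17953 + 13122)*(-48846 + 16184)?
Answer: -1014971650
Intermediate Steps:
(17953 + 13122)*(-48846 + 16184) = 31075*(-32662) = -1014971650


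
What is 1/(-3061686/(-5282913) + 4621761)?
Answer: 1760971/8138788110493 ≈ 2.1637e-7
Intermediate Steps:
1/(-3061686/(-5282913) + 4621761) = 1/(-3061686*(-1/5282913) + 4621761) = 1/(1020562/1760971 + 4621761) = 1/(8138788110493/1760971) = 1760971/8138788110493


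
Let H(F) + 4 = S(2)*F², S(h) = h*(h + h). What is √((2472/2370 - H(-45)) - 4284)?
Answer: 2*I*√798807315/395 ≈ 143.1*I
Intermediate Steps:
S(h) = 2*h² (S(h) = h*(2*h) = 2*h²)
H(F) = -4 + 8*F² (H(F) = -4 + (2*2²)*F² = -4 + (2*4)*F² = -4 + 8*F²)
√((2472/2370 - H(-45)) - 4284) = √((2472/2370 - (-4 + 8*(-45)²)) - 4284) = √((2472*(1/2370) - (-4 + 8*2025)) - 4284) = √((412/395 - (-4 + 16200)) - 4284) = √((412/395 - 1*16196) - 4284) = √((412/395 - 16196) - 4284) = √(-6397008/395 - 4284) = √(-8089188/395) = 2*I*√798807315/395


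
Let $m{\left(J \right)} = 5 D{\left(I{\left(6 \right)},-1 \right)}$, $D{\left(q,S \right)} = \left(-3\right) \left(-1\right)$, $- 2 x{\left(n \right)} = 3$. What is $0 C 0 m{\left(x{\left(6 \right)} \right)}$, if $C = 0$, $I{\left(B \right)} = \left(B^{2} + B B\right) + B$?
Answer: $0$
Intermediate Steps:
$x{\left(n \right)} = - \frac{3}{2}$ ($x{\left(n \right)} = \left(- \frac{1}{2}\right) 3 = - \frac{3}{2}$)
$I{\left(B \right)} = B + 2 B^{2}$ ($I{\left(B \right)} = \left(B^{2} + B^{2}\right) + B = 2 B^{2} + B = B + 2 B^{2}$)
$D{\left(q,S \right)} = 3$
$m{\left(J \right)} = 15$ ($m{\left(J \right)} = 5 \cdot 3 = 15$)
$0 C 0 m{\left(x{\left(6 \right)} \right)} = 0 \cdot 0 \cdot 0 \cdot 15 = 0 \cdot 0 \cdot 15 = 0 \cdot 15 = 0$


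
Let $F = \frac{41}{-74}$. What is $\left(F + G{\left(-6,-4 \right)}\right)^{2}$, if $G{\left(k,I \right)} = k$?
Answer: $\frac{235225}{5476} \approx 42.956$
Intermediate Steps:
$F = - \frac{41}{74}$ ($F = 41 \left(- \frac{1}{74}\right) = - \frac{41}{74} \approx -0.55405$)
$\left(F + G{\left(-6,-4 \right)}\right)^{2} = \left(- \frac{41}{74} - 6\right)^{2} = \left(- \frac{485}{74}\right)^{2} = \frac{235225}{5476}$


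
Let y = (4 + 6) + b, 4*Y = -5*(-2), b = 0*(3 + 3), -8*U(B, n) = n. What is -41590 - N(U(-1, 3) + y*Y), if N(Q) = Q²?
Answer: -2700569/64 ≈ -42196.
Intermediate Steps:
U(B, n) = -n/8
b = 0 (b = 0*6 = 0)
Y = 5/2 (Y = (-5*(-2))/4 = (¼)*10 = 5/2 ≈ 2.5000)
y = 10 (y = (4 + 6) + 0 = 10 + 0 = 10)
-41590 - N(U(-1, 3) + y*Y) = -41590 - (-⅛*3 + 10*(5/2))² = -41590 - (-3/8 + 25)² = -41590 - (197/8)² = -41590 - 1*38809/64 = -41590 - 38809/64 = -2700569/64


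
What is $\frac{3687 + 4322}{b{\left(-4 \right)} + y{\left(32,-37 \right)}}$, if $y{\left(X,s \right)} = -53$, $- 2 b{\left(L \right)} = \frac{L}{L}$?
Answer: $- \frac{16018}{107} \approx -149.7$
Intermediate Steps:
$b{\left(L \right)} = - \frac{1}{2}$ ($b{\left(L \right)} = - \frac{L \frac{1}{L}}{2} = \left(- \frac{1}{2}\right) 1 = - \frac{1}{2}$)
$\frac{3687 + 4322}{b{\left(-4 \right)} + y{\left(32,-37 \right)}} = \frac{3687 + 4322}{- \frac{1}{2} - 53} = \frac{8009}{- \frac{107}{2}} = 8009 \left(- \frac{2}{107}\right) = - \frac{16018}{107}$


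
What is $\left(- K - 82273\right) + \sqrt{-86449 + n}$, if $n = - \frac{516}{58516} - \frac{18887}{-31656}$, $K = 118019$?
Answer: $-200292 + \frac{i \sqrt{4634878820267899619562}}{231547812} \approx -2.0029 \cdot 10^{5} + 294.02 i$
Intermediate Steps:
$n = \frac{272214299}{463095624}$ ($n = \left(-516\right) \frac{1}{58516} - - \frac{18887}{31656} = - \frac{129}{14629} + \frac{18887}{31656} = \frac{272214299}{463095624} \approx 0.58781$)
$\left(- K - 82273\right) + \sqrt{-86449 + n} = \left(\left(-1\right) 118019 - 82273\right) + \sqrt{-86449 + \frac{272214299}{463095624}} = \left(-118019 - 82273\right) + \sqrt{- \frac{40033881384877}{463095624}} = -200292 + \frac{i \sqrt{4634878820267899619562}}{231547812}$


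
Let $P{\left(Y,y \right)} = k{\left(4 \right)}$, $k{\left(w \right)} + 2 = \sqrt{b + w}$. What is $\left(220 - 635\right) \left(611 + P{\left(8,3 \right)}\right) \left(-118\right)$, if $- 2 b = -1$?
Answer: $29822730 + 73455 \sqrt{2} \approx 2.9927 \cdot 10^{7}$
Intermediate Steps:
$b = \frac{1}{2}$ ($b = \left(- \frac{1}{2}\right) \left(-1\right) = \frac{1}{2} \approx 0.5$)
$k{\left(w \right)} = -2 + \sqrt{\frac{1}{2} + w}$
$P{\left(Y,y \right)} = -2 + \frac{3 \sqrt{2}}{2}$ ($P{\left(Y,y \right)} = -2 + \frac{\sqrt{2 + 4 \cdot 4}}{2} = -2 + \frac{\sqrt{2 + 16}}{2} = -2 + \frac{\sqrt{18}}{2} = -2 + \frac{3 \sqrt{2}}{2}$)
$\left(220 - 635\right) \left(611 + P{\left(8,3 \right)}\right) \left(-118\right) = \left(220 - 635\right) \left(611 - \left(2 - \frac{3 \sqrt{2}}{2}\right)\right) \left(-118\right) = - 415 \left(609 + \frac{3 \sqrt{2}}{2}\right) \left(-118\right) = \left(-252735 - \frac{1245 \sqrt{2}}{2}\right) \left(-118\right) = 29822730 + 73455 \sqrt{2}$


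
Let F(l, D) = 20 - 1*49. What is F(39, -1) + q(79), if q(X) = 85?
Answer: 56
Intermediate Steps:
F(l, D) = -29 (F(l, D) = 20 - 49 = -29)
F(39, -1) + q(79) = -29 + 85 = 56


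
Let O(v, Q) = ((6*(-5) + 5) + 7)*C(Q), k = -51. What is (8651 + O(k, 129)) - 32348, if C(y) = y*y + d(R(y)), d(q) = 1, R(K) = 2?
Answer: -323253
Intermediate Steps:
C(y) = 1 + y² (C(y) = y*y + 1 = y² + 1 = 1 + y²)
O(v, Q) = -18 - 18*Q² (O(v, Q) = ((6*(-5) + 5) + 7)*(1 + Q²) = ((-30 + 5) + 7)*(1 + Q²) = (-25 + 7)*(1 + Q²) = -18*(1 + Q²) = -18 - 18*Q²)
(8651 + O(k, 129)) - 32348 = (8651 + (-18 - 18*129²)) - 32348 = (8651 + (-18 - 18*16641)) - 32348 = (8651 + (-18 - 299538)) - 32348 = (8651 - 299556) - 32348 = -290905 - 32348 = -323253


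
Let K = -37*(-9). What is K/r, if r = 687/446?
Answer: 49506/229 ≈ 216.18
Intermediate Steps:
K = 333
r = 687/446 (r = 687*(1/446) = 687/446 ≈ 1.5404)
K/r = 333/(687/446) = 333*(446/687) = 49506/229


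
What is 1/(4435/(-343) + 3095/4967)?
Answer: -1703681/20967060 ≈ -0.081255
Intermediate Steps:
1/(4435/(-343) + 3095/4967) = 1/(4435*(-1/343) + 3095*(1/4967)) = 1/(-4435/343 + 3095/4967) = 1/(-20967060/1703681) = -1703681/20967060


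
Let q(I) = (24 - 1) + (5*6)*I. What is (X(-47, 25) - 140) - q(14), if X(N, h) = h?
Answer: -558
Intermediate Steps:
q(I) = 23 + 30*I
(X(-47, 25) - 140) - q(14) = (25 - 140) - (23 + 30*14) = (25 - 1*140) - (23 + 420) = (25 - 140) - 1*443 = -115 - 443 = -558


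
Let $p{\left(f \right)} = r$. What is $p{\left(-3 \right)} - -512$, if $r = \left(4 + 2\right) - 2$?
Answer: $516$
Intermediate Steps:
$r = 4$ ($r = 6 - 2 = 4$)
$p{\left(f \right)} = 4$
$p{\left(-3 \right)} - -512 = 4 - -512 = 4 + 512 = 516$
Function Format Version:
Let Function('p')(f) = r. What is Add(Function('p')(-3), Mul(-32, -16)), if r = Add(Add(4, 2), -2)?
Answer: 516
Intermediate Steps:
r = 4 (r = Add(6, -2) = 4)
Function('p')(f) = 4
Add(Function('p')(-3), Mul(-32, -16)) = Add(4, Mul(-32, -16)) = Add(4, 512) = 516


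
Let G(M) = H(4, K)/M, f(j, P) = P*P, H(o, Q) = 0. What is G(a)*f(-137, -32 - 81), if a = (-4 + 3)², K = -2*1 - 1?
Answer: 0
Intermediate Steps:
K = -3 (K = -2 - 1 = -3)
a = 1 (a = (-1)² = 1)
f(j, P) = P²
G(M) = 0 (G(M) = 0/M = 0)
G(a)*f(-137, -32 - 81) = 0*(-32 - 81)² = 0*(-113)² = 0*12769 = 0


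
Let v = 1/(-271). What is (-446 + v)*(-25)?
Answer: 3021675/271 ≈ 11150.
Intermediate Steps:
v = -1/271 ≈ -0.0036900
(-446 + v)*(-25) = (-446 - 1/271)*(-25) = -120867/271*(-25) = 3021675/271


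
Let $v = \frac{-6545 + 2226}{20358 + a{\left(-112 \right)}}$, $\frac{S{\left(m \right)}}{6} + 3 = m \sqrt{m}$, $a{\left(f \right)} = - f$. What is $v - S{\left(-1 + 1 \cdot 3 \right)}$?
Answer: $\frac{364141}{20470} - 12 \sqrt{2} \approx 0.81845$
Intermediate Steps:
$S{\left(m \right)} = -18 + 6 m^{\frac{3}{2}}$ ($S{\left(m \right)} = -18 + 6 m \sqrt{m} = -18 + 6 m^{\frac{3}{2}}$)
$v = - \frac{4319}{20470}$ ($v = \frac{-6545 + 2226}{20358 - -112} = - \frac{4319}{20358 + 112} = - \frac{4319}{20470} \approx -0.21099$)
$v - S{\left(-1 + 1 \cdot 3 \right)} = - \frac{4319}{20470} - \left(-18 + 6 \left(-1 + 1 \cdot 3\right)^{\frac{3}{2}}\right) = - \frac{4319}{20470} - \left(-18 + 6 \left(-1 + 3\right)^{\frac{3}{2}}\right) = - \frac{4319}{20470} - \left(-18 + 6 \cdot 2^{\frac{3}{2}}\right) = - \frac{4319}{20470} - \left(-18 + 6 \cdot 2 \sqrt{2}\right) = - \frac{4319}{20470} - \left(-18 + 12 \sqrt{2}\right) = - \frac{4319}{20470} + \left(18 - 12 \sqrt{2}\right) = \frac{364141}{20470} - 12 \sqrt{2}$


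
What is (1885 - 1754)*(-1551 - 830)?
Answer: -311911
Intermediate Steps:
(1885 - 1754)*(-1551 - 830) = 131*(-2381) = -311911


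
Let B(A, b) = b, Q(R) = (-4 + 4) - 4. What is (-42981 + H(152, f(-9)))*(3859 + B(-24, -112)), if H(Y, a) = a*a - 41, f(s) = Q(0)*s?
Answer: -156347322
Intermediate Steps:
Q(R) = -4 (Q(R) = 0 - 4 = -4)
f(s) = -4*s
H(Y, a) = -41 + a² (H(Y, a) = a² - 41 = -41 + a²)
(-42981 + H(152, f(-9)))*(3859 + B(-24, -112)) = (-42981 + (-41 + (-4*(-9))²))*(3859 - 112) = (-42981 + (-41 + 36²))*3747 = (-42981 + (-41 + 1296))*3747 = (-42981 + 1255)*3747 = -41726*3747 = -156347322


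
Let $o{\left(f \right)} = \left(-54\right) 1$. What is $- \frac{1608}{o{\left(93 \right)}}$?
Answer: $\frac{268}{9} \approx 29.778$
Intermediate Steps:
$o{\left(f \right)} = -54$
$- \frac{1608}{o{\left(93 \right)}} = - \frac{1608}{-54} = \left(-1608\right) \left(- \frac{1}{54}\right) = \frac{268}{9}$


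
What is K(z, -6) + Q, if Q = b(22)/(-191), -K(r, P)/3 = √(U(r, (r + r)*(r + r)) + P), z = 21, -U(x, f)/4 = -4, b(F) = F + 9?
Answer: -31/191 - 3*√10 ≈ -9.6491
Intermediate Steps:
b(F) = 9 + F
U(x, f) = 16 (U(x, f) = -4*(-4) = 16)
K(r, P) = -3*√(16 + P)
Q = -31/191 (Q = (9 + 22)/(-191) = 31*(-1/191) = -31/191 ≈ -0.16230)
K(z, -6) + Q = -3*√(16 - 6) - 31/191 = -3*√10 - 31/191 = -31/191 - 3*√10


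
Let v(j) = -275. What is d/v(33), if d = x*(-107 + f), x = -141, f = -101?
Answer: -29328/275 ≈ -106.65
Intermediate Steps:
d = 29328 (d = -141*(-107 - 101) = -141*(-208) = 29328)
d/v(33) = 29328/(-275) = 29328*(-1/275) = -29328/275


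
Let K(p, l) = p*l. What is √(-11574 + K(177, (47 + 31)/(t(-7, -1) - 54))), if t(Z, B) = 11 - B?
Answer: I*√583233/7 ≈ 109.1*I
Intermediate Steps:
K(p, l) = l*p
√(-11574 + K(177, (47 + 31)/(t(-7, -1) - 54))) = √(-11574 + ((47 + 31)/((11 - 1*(-1)) - 54))*177) = √(-11574 + (78/((11 + 1) - 54))*177) = √(-11574 + (78/(12 - 54))*177) = √(-11574 + (78/(-42))*177) = √(-11574 + (78*(-1/42))*177) = √(-11574 - 13/7*177) = √(-11574 - 2301/7) = √(-83319/7) = I*√583233/7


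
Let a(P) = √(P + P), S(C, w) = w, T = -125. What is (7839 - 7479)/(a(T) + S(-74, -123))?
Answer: -44280/15379 - 1800*I*√10/15379 ≈ -2.8792 - 0.37012*I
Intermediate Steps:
a(P) = √2*√P (a(P) = √(2*P) = √2*√P)
(7839 - 7479)/(a(T) + S(-74, -123)) = (7839 - 7479)/(√2*√(-125) - 123) = 360/(√2*(5*I*√5) - 123) = 360/(5*I*√10 - 123) = 360/(-123 + 5*I*√10)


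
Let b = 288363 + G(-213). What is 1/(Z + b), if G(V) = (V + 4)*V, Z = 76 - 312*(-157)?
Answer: 1/381940 ≈ 2.6182e-6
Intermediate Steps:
Z = 49060 (Z = 76 + 48984 = 49060)
G(V) = V*(4 + V) (G(V) = (4 + V)*V = V*(4 + V))
b = 332880 (b = 288363 - 213*(4 - 213) = 288363 - 213*(-209) = 288363 + 44517 = 332880)
1/(Z + b) = 1/(49060 + 332880) = 1/381940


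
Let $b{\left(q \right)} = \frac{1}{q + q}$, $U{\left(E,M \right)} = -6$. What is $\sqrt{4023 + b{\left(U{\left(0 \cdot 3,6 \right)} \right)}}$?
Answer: $\frac{5 \sqrt{5793}}{6} \approx 63.426$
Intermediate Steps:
$b{\left(q \right)} = \frac{1}{2 q}$
$\sqrt{4023 + b{\left(U{\left(0 \cdot 3,6 \right)} \right)}} = \sqrt{4023 + \frac{1}{2 \left(-6\right)}} = \sqrt{4023 + \frac{1}{2} \left(- \frac{1}{6}\right)} = \sqrt{4023 - \frac{1}{12}} = \sqrt{\frac{48275}{12}} = \frac{5 \sqrt{5793}}{6}$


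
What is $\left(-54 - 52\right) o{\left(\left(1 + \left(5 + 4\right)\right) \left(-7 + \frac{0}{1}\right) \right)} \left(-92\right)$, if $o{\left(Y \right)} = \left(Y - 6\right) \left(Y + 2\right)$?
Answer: $50398336$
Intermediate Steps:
$o{\left(Y \right)} = \left(-6 + Y\right) \left(2 + Y\right)$
$\left(-54 - 52\right) o{\left(\left(1 + \left(5 + 4\right)\right) \left(-7 + \frac{0}{1}\right) \right)} \left(-92\right) = \left(-54 - 52\right) \left(-12 + \left(\left(1 + \left(5 + 4\right)\right) \left(-7 + \frac{0}{1}\right)\right)^{2} - 4 \left(1 + \left(5 + 4\right)\right) \left(-7 + \frac{0}{1}\right)\right) \left(-92\right) = \left(-54 - 52\right) \left(-12 + \left(\left(1 + 9\right) \left(-7 + 0 \cdot 1\right)\right)^{2} - 4 \left(1 + 9\right) \left(-7 + 0 \cdot 1\right)\right) \left(-92\right) = - 106 \left(-12 + \left(10 \left(-7 + 0\right)\right)^{2} - 4 \cdot 10 \left(-7 + 0\right)\right) \left(-92\right) = - 106 \left(-12 + \left(10 \left(-7\right)\right)^{2} - 4 \cdot 10 \left(-7\right)\right) \left(-92\right) = - 106 \left(-12 + \left(-70\right)^{2} - -280\right) \left(-92\right) = - 106 \left(-12 + 4900 + 280\right) \left(-92\right) = \left(-106\right) 5168 \left(-92\right) = \left(-547808\right) \left(-92\right) = 50398336$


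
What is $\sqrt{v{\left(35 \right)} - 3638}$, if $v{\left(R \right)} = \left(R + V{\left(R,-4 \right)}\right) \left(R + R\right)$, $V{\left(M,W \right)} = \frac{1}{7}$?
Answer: $i \sqrt{1178} \approx 34.322 i$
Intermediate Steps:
$V{\left(M,W \right)} = \frac{1}{7}$
$v{\left(R \right)} = 2 R \left(\frac{1}{7} + R\right)$ ($v{\left(R \right)} = \left(R + \frac{1}{7}\right) \left(R + R\right) = \left(\frac{1}{7} + R\right) 2 R = 2 R \left(\frac{1}{7} + R\right)$)
$\sqrt{v{\left(35 \right)} - 3638} = \sqrt{\frac{2}{7} \cdot 35 \left(1 + 7 \cdot 35\right) - 3638} = \sqrt{\frac{2}{7} \cdot 35 \left(1 + 245\right) - 3638} = \sqrt{\frac{2}{7} \cdot 35 \cdot 246 - 3638} = \sqrt{2460 - 3638} = \sqrt{-1178} = i \sqrt{1178}$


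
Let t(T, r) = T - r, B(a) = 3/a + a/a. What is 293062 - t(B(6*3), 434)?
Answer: 1760969/6 ≈ 2.9350e+5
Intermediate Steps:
B(a) = 1 + 3/a (B(a) = 3/a + 1 = 1 + 3/a)
293062 - t(B(6*3), 434) = 293062 - ((3 + 6*3)/((6*3)) - 1*434) = 293062 - ((3 + 18)/18 - 434) = 293062 - ((1/18)*21 - 434) = 293062 - (7/6 - 434) = 293062 - 1*(-2597/6) = 293062 + 2597/6 = 1760969/6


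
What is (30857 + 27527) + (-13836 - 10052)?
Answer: 34496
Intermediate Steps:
(30857 + 27527) + (-13836 - 10052) = 58384 - 23888 = 34496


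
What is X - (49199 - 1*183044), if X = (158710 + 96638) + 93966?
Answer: 483159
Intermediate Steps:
X = 349314 (X = 255348 + 93966 = 349314)
X - (49199 - 1*183044) = 349314 - (49199 - 1*183044) = 349314 - (49199 - 183044) = 349314 - 1*(-133845) = 349314 + 133845 = 483159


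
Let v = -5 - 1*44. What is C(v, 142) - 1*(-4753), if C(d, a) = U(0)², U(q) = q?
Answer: 4753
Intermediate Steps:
v = -49 (v = -5 - 44 = -49)
C(d, a) = 0 (C(d, a) = 0² = 0)
C(v, 142) - 1*(-4753) = 0 - 1*(-4753) = 0 + 4753 = 4753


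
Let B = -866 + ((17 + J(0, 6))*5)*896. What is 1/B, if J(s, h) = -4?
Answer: 1/57374 ≈ 1.7429e-5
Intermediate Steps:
B = 57374 (B = -866 + ((17 - 4)*5)*896 = -866 + (13*5)*896 = -866 + 65*896 = -866 + 58240 = 57374)
1/B = 1/57374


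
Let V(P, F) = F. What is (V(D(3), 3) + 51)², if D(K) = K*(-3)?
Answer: 2916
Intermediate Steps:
D(K) = -3*K
(V(D(3), 3) + 51)² = (3 + 51)² = 54² = 2916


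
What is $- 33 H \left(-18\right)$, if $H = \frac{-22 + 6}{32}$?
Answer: $-297$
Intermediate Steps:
$H = - \frac{1}{2}$ ($H = \left(-16\right) \frac{1}{32} = - \frac{1}{2} \approx -0.5$)
$- 33 H \left(-18\right) = \left(-33\right) \left(- \frac{1}{2}\right) \left(-18\right) = \frac{33}{2} \left(-18\right) = -297$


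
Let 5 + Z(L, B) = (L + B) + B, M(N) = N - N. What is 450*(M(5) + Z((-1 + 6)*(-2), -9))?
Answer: -14850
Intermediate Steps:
M(N) = 0
Z(L, B) = -5 + L + 2*B (Z(L, B) = -5 + ((L + B) + B) = -5 + ((B + L) + B) = -5 + (L + 2*B) = -5 + L + 2*B)
450*(M(5) + Z((-1 + 6)*(-2), -9)) = 450*(0 + (-5 + (-1 + 6)*(-2) + 2*(-9))) = 450*(0 + (-5 + 5*(-2) - 18)) = 450*(0 + (-5 - 10 - 18)) = 450*(0 - 33) = 450*(-33) = -14850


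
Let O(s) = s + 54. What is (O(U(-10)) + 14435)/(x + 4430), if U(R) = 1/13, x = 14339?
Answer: 188358/243997 ≈ 0.77197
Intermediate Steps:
U(R) = 1/13
O(s) = 54 + s
(O(U(-10)) + 14435)/(x + 4430) = ((54 + 1/13) + 14435)/(14339 + 4430) = (703/13 + 14435)/18769 = (188358/13)*(1/18769) = 188358/243997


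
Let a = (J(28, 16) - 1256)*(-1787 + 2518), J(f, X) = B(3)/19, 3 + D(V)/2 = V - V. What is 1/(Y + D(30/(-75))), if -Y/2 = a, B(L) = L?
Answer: 19/34884668 ≈ 5.4465e-7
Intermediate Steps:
D(V) = -6 (D(V) = -6 + 2*(V - V) = -6 + 2*0 = -6 + 0 = -6)
J(f, X) = 3/19
a = -17442391/19 (a = (3/19 - 1256)*(-1787 + 2518) = -23861/19*731 = -17442391/19 ≈ -9.1802e+5)
Y = 34884782/19 (Y = -2*(-17442391/19) = 34884782/19 ≈ 1.8360e+6)
1/(Y + D(30/(-75))) = 1/(34884782/19 - 6) = 1/(34884668/19) = 19/34884668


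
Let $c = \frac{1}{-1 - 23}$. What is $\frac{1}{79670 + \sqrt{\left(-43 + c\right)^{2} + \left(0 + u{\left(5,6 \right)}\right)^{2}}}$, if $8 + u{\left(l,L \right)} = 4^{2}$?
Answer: $\frac{45889920}{3656048822447} - \frac{24 \sqrt{1103953}}{3656048822447} \approx 1.2545 \cdot 10^{-5}$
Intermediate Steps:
$u{\left(l,L \right)} = 8$ ($u{\left(l,L \right)} = -8 + 4^{2} = -8 + 16 = 8$)
$c = - \frac{1}{24}$ ($c = \frac{1}{-24} = - \frac{1}{24} \approx -0.041667$)
$\frac{1}{79670 + \sqrt{\left(-43 + c\right)^{2} + \left(0 + u{\left(5,6 \right)}\right)^{2}}} = \frac{1}{79670 + \sqrt{\left(-43 - \frac{1}{24}\right)^{2} + \left(0 + 8\right)^{2}}} = \frac{1}{79670 + \sqrt{\left(- \frac{1033}{24}\right)^{2} + 8^{2}}} = \frac{1}{79670 + \sqrt{\frac{1067089}{576} + 64}} = \frac{1}{79670 + \sqrt{\frac{1103953}{576}}} = \frac{1}{79670 + \frac{\sqrt{1103953}}{24}}$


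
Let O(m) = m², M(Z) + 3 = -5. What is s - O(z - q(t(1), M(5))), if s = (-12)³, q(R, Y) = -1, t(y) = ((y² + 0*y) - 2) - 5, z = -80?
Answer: -7969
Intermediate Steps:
M(Z) = -8 (M(Z) = -3 - 5 = -8)
t(y) = -7 + y² (t(y) = ((y² + 0) - 2) - 5 = (y² - 2) - 5 = (-2 + y²) - 5 = -7 + y²)
s = -1728
s - O(z - q(t(1), M(5))) = -1728 - (-80 - 1*(-1))² = -1728 - (-80 + 1)² = -1728 - 1*(-79)² = -1728 - 1*6241 = -1728 - 6241 = -7969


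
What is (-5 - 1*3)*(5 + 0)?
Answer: -40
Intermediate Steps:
(-5 - 1*3)*(5 + 0) = (-5 - 3)*5 = -8*5 = -40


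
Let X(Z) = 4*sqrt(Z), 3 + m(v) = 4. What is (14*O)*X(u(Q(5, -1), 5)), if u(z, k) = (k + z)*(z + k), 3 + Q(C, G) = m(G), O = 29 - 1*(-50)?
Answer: 13272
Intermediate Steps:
m(v) = 1 (m(v) = -3 + 4 = 1)
O = 79 (O = 29 + 50 = 79)
Q(C, G) = -2 (Q(C, G) = -3 + 1 = -2)
u(z, k) = (k + z)**2 (u(z, k) = (k + z)*(k + z) = (k + z)**2)
(14*O)*X(u(Q(5, -1), 5)) = (14*79)*(4*sqrt((5 - 2)**2)) = 1106*(4*sqrt(3**2)) = 1106*(4*sqrt(9)) = 1106*(4*3) = 1106*12 = 13272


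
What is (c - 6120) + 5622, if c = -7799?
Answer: -8297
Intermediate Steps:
(c - 6120) + 5622 = (-7799 - 6120) + 5622 = -13919 + 5622 = -8297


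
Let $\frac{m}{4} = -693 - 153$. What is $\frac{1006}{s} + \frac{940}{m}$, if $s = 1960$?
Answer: $\frac{2077}{8820} \approx 0.23549$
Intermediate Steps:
$m = -3384$ ($m = 4 \left(-693 - 153\right) = 4 \left(-846\right) = -3384$)
$\frac{1006}{s} + \frac{940}{m} = \frac{1006}{1960} + \frac{940}{-3384} = 1006 \cdot \frac{1}{1960} + 940 \left(- \frac{1}{3384}\right) = \frac{503}{980} - \frac{5}{18} = \frac{2077}{8820}$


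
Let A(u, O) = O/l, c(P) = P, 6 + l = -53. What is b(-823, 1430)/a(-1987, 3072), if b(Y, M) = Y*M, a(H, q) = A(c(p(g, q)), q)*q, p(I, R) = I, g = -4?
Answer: 34718255/4718592 ≈ 7.3578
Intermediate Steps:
l = -59 (l = -6 - 53 = -59)
A(u, O) = -O/59 (A(u, O) = O/(-59) = O*(-1/59) = -O/59)
a(H, q) = -q²/59 (a(H, q) = (-q/59)*q = -q²/59)
b(Y, M) = M*Y
b(-823, 1430)/a(-1987, 3072) = (1430*(-823))/((-1/59*3072²)) = -1176890/((-1/59*9437184)) = -1176890/(-9437184/59) = -1176890*(-59/9437184) = 34718255/4718592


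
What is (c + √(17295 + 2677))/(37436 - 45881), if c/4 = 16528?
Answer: -66112/8445 - 2*√4993/8445 ≈ -7.8453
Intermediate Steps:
c = 66112 (c = 4*16528 = 66112)
(c + √(17295 + 2677))/(37436 - 45881) = (66112 + √(17295 + 2677))/(37436 - 45881) = (66112 + √19972)/(-8445) = (66112 + 2*√4993)*(-1/8445) = -66112/8445 - 2*√4993/8445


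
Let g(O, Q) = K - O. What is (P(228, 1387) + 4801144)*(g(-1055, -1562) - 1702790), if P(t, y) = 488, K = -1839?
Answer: -8179935432768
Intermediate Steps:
g(O, Q) = -1839 - O
(P(228, 1387) + 4801144)*(g(-1055, -1562) - 1702790) = (488 + 4801144)*((-1839 - 1*(-1055)) - 1702790) = 4801632*((-1839 + 1055) - 1702790) = 4801632*(-784 - 1702790) = 4801632*(-1703574) = -8179935432768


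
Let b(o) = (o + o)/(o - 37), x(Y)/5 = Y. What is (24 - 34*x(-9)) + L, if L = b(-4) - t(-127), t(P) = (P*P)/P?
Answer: 68929/41 ≈ 1681.2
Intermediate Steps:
t(P) = P (t(P) = P²/P = P)
x(Y) = 5*Y
b(o) = 2*o/(-37 + o) (b(o) = (2*o)/(-37 + o) = 2*o/(-37 + o))
L = 5215/41 (L = 2*(-4)/(-37 - 4) - 1*(-127) = 2*(-4)/(-41) + 127 = 2*(-4)*(-1/41) + 127 = 8/41 + 127 = 5215/41 ≈ 127.20)
(24 - 34*x(-9)) + L = (24 - 170*(-9)) + 5215/41 = (24 - 34*(-45)) + 5215/41 = (24 + 1530) + 5215/41 = 1554 + 5215/41 = 68929/41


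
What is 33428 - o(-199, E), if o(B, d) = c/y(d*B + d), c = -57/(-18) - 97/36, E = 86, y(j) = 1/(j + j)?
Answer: 49510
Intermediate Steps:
y(j) = 1/(2*j)
c = 17/36 (c = -57*(-1/18) - 97*1/36 = 19/6 - 97/36 = 17/36 ≈ 0.47222)
o(B, d) = 17*d/18 + 17*B*d/18 (o(B, d) = 17/(36*((1/(2*(d*B + d))))) = 17/(36*((1/(2*(B*d + d))))) = 17/(36*((1/(2*(d + B*d))))) = 17*(2*d + 2*B*d)/36 = 17*d/18 + 17*B*d/18)
33428 - o(-199, E) = 33428 - 17*86*(1 - 199)/18 = 33428 - 17*86*(-198)/18 = 33428 - 1*(-16082) = 33428 + 16082 = 49510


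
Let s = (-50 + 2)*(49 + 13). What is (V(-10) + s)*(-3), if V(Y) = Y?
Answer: 8958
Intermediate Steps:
s = -2976 (s = -48*62 = -2976)
(V(-10) + s)*(-3) = (-10 - 2976)*(-3) = -2986*(-3) = 8958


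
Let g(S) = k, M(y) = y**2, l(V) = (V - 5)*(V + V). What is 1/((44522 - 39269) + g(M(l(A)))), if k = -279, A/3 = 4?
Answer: 1/4974 ≈ 0.00020105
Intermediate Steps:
A = 12 (A = 3*4 = 12)
l(V) = 2*V*(-5 + V) (l(V) = (-5 + V)*(2*V) = 2*V*(-5 + V))
g(S) = -279
1/((44522 - 39269) + g(M(l(A)))) = 1/((44522 - 39269) - 279) = 1/(5253 - 279) = 1/4974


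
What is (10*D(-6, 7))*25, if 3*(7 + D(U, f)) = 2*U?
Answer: -2750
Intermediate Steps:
D(U, f) = -7 + 2*U/3 (D(U, f) = -7 + (2*U)/3 = -7 + 2*U/3)
(10*D(-6, 7))*25 = (10*(-7 + (⅔)*(-6)))*25 = (10*(-7 - 4))*25 = (10*(-11))*25 = -110*25 = -2750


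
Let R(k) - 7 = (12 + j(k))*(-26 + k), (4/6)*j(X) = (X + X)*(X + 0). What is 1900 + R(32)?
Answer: 20411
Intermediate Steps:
j(X) = 3*X**2 (j(X) = 3*((X + X)*(X + 0))/2 = 3*((2*X)*X)/2 = 3*(2*X**2)/2 = 3*X**2)
R(k) = 7 + (-26 + k)*(12 + 3*k**2) (R(k) = 7 + (12 + 3*k**2)*(-26 + k) = 7 + (-26 + k)*(12 + 3*k**2))
1900 + R(32) = 1900 + (-305 - 78*32**2 + 3*32**3 + 12*32) = 1900 + (-305 - 78*1024 + 3*32768 + 384) = 1900 + (-305 - 79872 + 98304 + 384) = 1900 + 18511 = 20411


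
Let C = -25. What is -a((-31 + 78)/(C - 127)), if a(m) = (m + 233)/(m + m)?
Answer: 35369/94 ≈ 376.27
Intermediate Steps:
a(m) = (233 + m)/(2*m) (a(m) = (233 + m)/((2*m)) = (233 + m)*(1/(2*m)) = (233 + m)/(2*m))
-a((-31 + 78)/(C - 127)) = -(233 + (-31 + 78)/(-25 - 127))/(2*((-31 + 78)/(-25 - 127))) = -(233 + 47/(-152))/(2*(47/(-152))) = -(233 + 47*(-1/152))/(2*(47*(-1/152))) = -(233 - 47/152)/(2*(-47/152)) = -(-152)*35369/(2*47*152) = -1*(-35369/94) = 35369/94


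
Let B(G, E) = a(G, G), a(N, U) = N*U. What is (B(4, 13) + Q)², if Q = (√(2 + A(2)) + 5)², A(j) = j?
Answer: 4225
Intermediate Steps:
B(G, E) = G² (B(G, E) = G*G = G²)
Q = 49 (Q = (√(2 + 2) + 5)² = (√4 + 5)² = (2 + 5)² = 7² = 49)
(B(4, 13) + Q)² = (4² + 49)² = (16 + 49)² = 65² = 4225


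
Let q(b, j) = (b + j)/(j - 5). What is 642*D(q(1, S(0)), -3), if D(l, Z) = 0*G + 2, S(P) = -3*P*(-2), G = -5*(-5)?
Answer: 1284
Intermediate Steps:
G = 25
S(P) = 6*P
q(b, j) = (b + j)/(-5 + j)
D(l, Z) = 2 (D(l, Z) = 0*25 + 2 = 0 + 2 = 2)
642*D(q(1, S(0)), -3) = 642*2 = 1284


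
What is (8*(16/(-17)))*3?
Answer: -384/17 ≈ -22.588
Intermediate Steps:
(8*(16/(-17)))*3 = (8*(16*(-1/17)))*3 = (8*(-16/17))*3 = -128/17*3 = -384/17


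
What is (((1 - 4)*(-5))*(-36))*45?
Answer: -24300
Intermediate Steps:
(((1 - 4)*(-5))*(-36))*45 = (-3*(-5)*(-36))*45 = (15*(-36))*45 = -540*45 = -24300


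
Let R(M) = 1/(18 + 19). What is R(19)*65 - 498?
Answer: -18361/37 ≈ -496.24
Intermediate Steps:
R(M) = 1/37
R(19)*65 - 498 = (1/37)*65 - 498 = 65/37 - 498 = -18361/37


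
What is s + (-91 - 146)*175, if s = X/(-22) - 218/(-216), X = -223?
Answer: -49259059/1188 ≈ -41464.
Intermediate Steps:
s = 13241/1188 (s = -223/(-22) - 218/(-216) = -223*(-1/22) - 218*(-1/216) = 223/22 + 109/108 = 13241/1188 ≈ 11.146)
s + (-91 - 146)*175 = 13241/1188 + (-91 - 146)*175 = 13241/1188 - 237*175 = 13241/1188 - 41475 = -49259059/1188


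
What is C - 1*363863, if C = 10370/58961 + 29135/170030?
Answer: -104222103116013/286432538 ≈ -3.6386e+5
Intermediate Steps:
C = 99458281/286432538 (C = 10370*(1/58961) + 29135*(1/170030) = 10370/58961 + 5827/34006 = 99458281/286432538 ≈ 0.34723)
C - 1*363863 = 99458281/286432538 - 1*363863 = 99458281/286432538 - 363863 = -104222103116013/286432538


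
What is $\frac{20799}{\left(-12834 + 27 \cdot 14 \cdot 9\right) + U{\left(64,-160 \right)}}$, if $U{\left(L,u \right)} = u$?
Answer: $- \frac{20799}{9592} \approx -2.1684$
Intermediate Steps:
$\frac{20799}{\left(-12834 + 27 \cdot 14 \cdot 9\right) + U{\left(64,-160 \right)}} = \frac{20799}{\left(-12834 + 27 \cdot 14 \cdot 9\right) - 160} = \frac{20799}{\left(-12834 + 378 \cdot 9\right) - 160} = \frac{20799}{\left(-12834 + 3402\right) - 160} = \frac{20799}{-9432 - 160} = \frac{20799}{-9592} = 20799 \left(- \frac{1}{9592}\right) = - \frac{20799}{9592}$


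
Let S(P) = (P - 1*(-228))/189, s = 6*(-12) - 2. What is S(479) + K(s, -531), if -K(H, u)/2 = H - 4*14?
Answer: 7121/27 ≈ 263.74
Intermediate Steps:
s = -74 (s = -72 - 2 = -74)
K(H, u) = 112 - 2*H (K(H, u) = -2*(H - 4*14) = -2*(H - 56) = -2*(-56 + H) = 112 - 2*H)
S(P) = 76/63 + P/189 (S(P) = (P + 228)*(1/189) = (228 + P)*(1/189) = 76/63 + P/189)
S(479) + K(s, -531) = (76/63 + (1/189)*479) + (112 - 2*(-74)) = (76/63 + 479/189) + (112 + 148) = 101/27 + 260 = 7121/27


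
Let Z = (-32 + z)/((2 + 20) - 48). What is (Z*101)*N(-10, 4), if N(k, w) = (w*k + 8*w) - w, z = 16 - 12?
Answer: -16968/13 ≈ -1305.2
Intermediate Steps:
z = 4
Z = 14/13 (Z = (-32 + 4)/((2 + 20) - 48) = -28/(22 - 48) = -28/(-26) = -28*(-1/26) = 14/13 ≈ 1.0769)
N(k, w) = 7*w + k*w (N(k, w) = (k*w + 8*w) - w = (8*w + k*w) - w = 7*w + k*w)
(Z*101)*N(-10, 4) = ((14/13)*101)*(4*(7 - 10)) = 1414*(4*(-3))/13 = (1414/13)*(-12) = -16968/13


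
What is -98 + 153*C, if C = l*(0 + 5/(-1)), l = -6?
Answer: 4492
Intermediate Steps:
C = 30 (C = -6*(0 + 5/(-1)) = -6*(0 + 5*(-1)) = -6*(0 - 5) = -6*(-5) = 30)
-98 + 153*C = -98 + 153*30 = -98 + 4590 = 4492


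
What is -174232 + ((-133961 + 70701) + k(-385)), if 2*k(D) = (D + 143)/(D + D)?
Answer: -16624429/70 ≈ -2.3749e+5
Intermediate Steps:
k(D) = (143 + D)/(4*D) (k(D) = ((D + 143)/(D + D))/2 = ((143 + D)/((2*D)))/2 = ((143 + D)*(1/(2*D)))/2 = ((143 + D)/(2*D))/2 = (143 + D)/(4*D))
-174232 + ((-133961 + 70701) + k(-385)) = -174232 + ((-133961 + 70701) + (1/4)*(143 - 385)/(-385)) = -174232 + (-63260 + (1/4)*(-1/385)*(-242)) = -174232 + (-63260 + 11/70) = -174232 - 4428189/70 = -16624429/70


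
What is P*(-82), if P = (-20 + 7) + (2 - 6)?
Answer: 1394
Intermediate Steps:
P = -17 (P = -13 - 4 = -17)
P*(-82) = -17*(-82) = 1394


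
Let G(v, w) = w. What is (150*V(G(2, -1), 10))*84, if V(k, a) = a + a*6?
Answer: 882000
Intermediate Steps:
V(k, a) = 7*a (V(k, a) = a + 6*a = 7*a)
(150*V(G(2, -1), 10))*84 = (150*(7*10))*84 = (150*70)*84 = 10500*84 = 882000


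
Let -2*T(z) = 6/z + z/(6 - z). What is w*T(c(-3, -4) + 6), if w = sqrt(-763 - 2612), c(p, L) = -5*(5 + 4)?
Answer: 199*I*sqrt(15)/26 ≈ 29.643*I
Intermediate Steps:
c(p, L) = -45 (c(p, L) = -5*9 = -45)
T(z) = -3/z - z/(2*(6 - z)) (T(z) = -(6/z + z/(6 - z))/2 = -3/z - z/(2*(6 - z)))
w = 15*I*sqrt(15) (w = sqrt(-3375) = 15*I*sqrt(15) ≈ 58.095*I)
w*T(c(-3, -4) + 6) = (15*I*sqrt(15))*((36 + (-45 + 6)**2 - 6*(-45 + 6))/(2*(-45 + 6)*(-6 + (-45 + 6)))) = (15*I*sqrt(15))*((1/2)*(36 + (-39)**2 - 6*(-39))/(-39*(-6 - 39))) = (15*I*sqrt(15))*((1/2)*(-1/39)*(36 + 1521 + 234)/(-45)) = (15*I*sqrt(15))*((1/2)*(-1/39)*(-1/45)*1791) = (15*I*sqrt(15))*(199/390) = 199*I*sqrt(15)/26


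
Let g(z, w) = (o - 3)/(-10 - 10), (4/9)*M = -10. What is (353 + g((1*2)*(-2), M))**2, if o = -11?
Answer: 12510369/100 ≈ 1.2510e+5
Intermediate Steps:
M = -45/2 (M = (9/4)*(-10) = -45/2 ≈ -22.500)
g(z, w) = 7/10 (g(z, w) = (-11 - 3)/(-10 - 10) = -14/(-20) = -14*(-1/20) = 7/10)
(353 + g((1*2)*(-2), M))**2 = (353 + 7/10)**2 = (3537/10)**2 = 12510369/100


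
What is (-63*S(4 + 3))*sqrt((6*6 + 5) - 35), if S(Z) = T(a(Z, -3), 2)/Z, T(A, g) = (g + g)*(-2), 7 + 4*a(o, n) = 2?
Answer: 72*sqrt(6) ≈ 176.36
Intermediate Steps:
a(o, n) = -5/4 (a(o, n) = -7/4 + (1/4)*2 = -7/4 + 1/2 = -5/4)
T(A, g) = -4*g (T(A, g) = (2*g)*(-2) = -4*g)
S(Z) = -8/Z (S(Z) = (-4*2)/Z = -8/Z)
(-63*S(4 + 3))*sqrt((6*6 + 5) - 35) = (-(-504)/(4 + 3))*sqrt((6*6 + 5) - 35) = (-(-504)/7)*sqrt((36 + 5) - 35) = (-(-504)/7)*sqrt(41 - 35) = (-63*(-8/7))*sqrt(6) = 72*sqrt(6)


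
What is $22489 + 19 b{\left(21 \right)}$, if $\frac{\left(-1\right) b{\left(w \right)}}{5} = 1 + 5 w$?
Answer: $12419$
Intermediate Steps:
$b{\left(w \right)} = -5 - 25 w$ ($b{\left(w \right)} = - 5 \left(1 + 5 w\right) = -5 - 25 w$)
$22489 + 19 b{\left(21 \right)} = 22489 + 19 \left(-5 - 525\right) = 22489 + 19 \left(-530\right) = 22489 - 10070 = 12419$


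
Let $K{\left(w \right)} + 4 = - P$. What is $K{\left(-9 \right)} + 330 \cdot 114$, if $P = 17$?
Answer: $37599$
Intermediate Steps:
$K{\left(w \right)} = -21$ ($K{\left(w \right)} = -4 - 17 = -21$)
$K{\left(-9 \right)} + 330 \cdot 114 = -21 + 330 \cdot 114 = -21 + 37620 = 37599$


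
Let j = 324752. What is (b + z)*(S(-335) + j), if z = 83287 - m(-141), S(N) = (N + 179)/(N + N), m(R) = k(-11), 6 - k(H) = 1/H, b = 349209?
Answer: 517565854573222/3685 ≈ 1.4045e+11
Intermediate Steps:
k(H) = 6 - 1/H
m(R) = 67/11 (m(R) = 6 - 1/(-11) = 6 - 1*(-1/11) = 6 + 1/11 = 67/11)
S(N) = (179 + N)/(2*N) (S(N) = (179 + N)/((2*N)) = (179 + N)*(1/(2*N)) = (179 + N)/(2*N))
z = 916090/11 (z = 83287 - 1*67/11 = 83287 - 67/11 = 916090/11 ≈ 83281.)
(b + z)*(S(-335) + j) = (349209 + 916090/11)*((½)*(179 - 335)/(-335) + 324752) = 4757389*((½)*(-1/335)*(-156) + 324752)/11 = 4757389*(78/335 + 324752)/11 = (4757389/11)*(108791998/335) = 517565854573222/3685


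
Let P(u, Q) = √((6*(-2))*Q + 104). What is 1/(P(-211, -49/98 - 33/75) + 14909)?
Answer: 372725/5556954143 - 5*√2882/5556954143 ≈ 6.7025e-5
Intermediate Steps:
P(u, Q) = √(104 - 12*Q) (P(u, Q) = √(-12*Q + 104) = √(104 - 12*Q))
1/(P(-211, -49/98 - 33/75) + 14909) = 1/(2*√(26 - 3*(-49/98 - 33/75)) + 14909) = 1/(2*√(26 - 3*(-49*1/98 - 33*1/75)) + 14909) = 1/(2*√(26 - 3*(-½ - 11/25)) + 14909) = 1/(2*√(26 - 3*(-47/50)) + 14909) = 1/(2*√(26 + 141/50) + 14909) = 1/(2*√(1441/50) + 14909) = 1/(2*(√2882/10) + 14909) = 1/(√2882/5 + 14909) = 1/(14909 + √2882/5)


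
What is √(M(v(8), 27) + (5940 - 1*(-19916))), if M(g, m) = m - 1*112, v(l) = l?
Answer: √25771 ≈ 160.53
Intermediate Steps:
M(g, m) = -112 + m (M(g, m) = m - 112 = -112 + m)
√(M(v(8), 27) + (5940 - 1*(-19916))) = √((-112 + 27) + (5940 - 1*(-19916))) = √(-85 + (5940 + 19916)) = √(-85 + 25856) = √25771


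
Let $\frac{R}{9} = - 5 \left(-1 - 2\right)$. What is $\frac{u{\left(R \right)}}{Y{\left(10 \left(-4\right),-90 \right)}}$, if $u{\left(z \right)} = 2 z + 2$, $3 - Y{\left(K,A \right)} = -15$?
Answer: $\frac{136}{9} \approx 15.111$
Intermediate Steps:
$Y{\left(K,A \right)} = 18$ ($Y{\left(K,A \right)} = 3 - -15 = 3 + 15 = 18$)
$R = 135$ ($R = 9 \left(- 5 \left(-1 - 2\right)\right) = 9 \left(\left(-5\right) \left(-3\right)\right) = 9 \cdot 15 = 135$)
$u{\left(z \right)} = 2 + 2 z$
$\frac{u{\left(R \right)}}{Y{\left(10 \left(-4\right),-90 \right)}} = \frac{2 + 2 \cdot 135}{18} = \left(2 + 270\right) \frac{1}{18} = 272 \cdot \frac{1}{18} = \frac{136}{9}$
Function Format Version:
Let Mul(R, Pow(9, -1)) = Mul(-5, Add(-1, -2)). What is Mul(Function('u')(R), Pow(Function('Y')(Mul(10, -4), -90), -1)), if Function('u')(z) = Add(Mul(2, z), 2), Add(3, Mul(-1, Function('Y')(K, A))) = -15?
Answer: Rational(136, 9) ≈ 15.111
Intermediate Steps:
Function('Y')(K, A) = 18 (Function('Y')(K, A) = Add(3, Mul(-1, -15)) = Add(3, 15) = 18)
R = 135 (R = Mul(9, Mul(-5, Add(-1, -2))) = Mul(9, Mul(-5, -3)) = Mul(9, 15) = 135)
Function('u')(z) = Add(2, Mul(2, z))
Mul(Function('u')(R), Pow(Function('Y')(Mul(10, -4), -90), -1)) = Mul(Add(2, Mul(2, 135)), Pow(18, -1)) = Mul(Add(2, 270), Rational(1, 18)) = Mul(272, Rational(1, 18)) = Rational(136, 9)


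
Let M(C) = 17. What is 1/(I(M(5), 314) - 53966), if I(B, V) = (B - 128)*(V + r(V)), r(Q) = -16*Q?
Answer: 1/468844 ≈ 2.1329e-6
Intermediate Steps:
I(B, V) = -15*V*(-128 + B) (I(B, V) = (B - 128)*(V - 16*V) = (-128 + B)*(-15*V) = -15*V*(-128 + B))
1/(I(M(5), 314) - 53966) = 1/(15*314*(128 - 1*17) - 53966) = 1/(15*314*(128 - 17) - 53966) = 1/(15*314*111 - 53966) = 1/(522810 - 53966) = 1/468844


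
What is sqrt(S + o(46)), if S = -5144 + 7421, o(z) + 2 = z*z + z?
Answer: 3*sqrt(493) ≈ 66.611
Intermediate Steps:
o(z) = -2 + z + z**2 (o(z) = -2 + (z*z + z) = -2 + (z**2 + z) = -2 + (z + z**2) = -2 + z + z**2)
S = 2277
sqrt(S + o(46)) = sqrt(2277 + (-2 + 46 + 46**2)) = sqrt(2277 + (-2 + 46 + 2116)) = sqrt(2277 + 2160) = sqrt(4437) = 3*sqrt(493)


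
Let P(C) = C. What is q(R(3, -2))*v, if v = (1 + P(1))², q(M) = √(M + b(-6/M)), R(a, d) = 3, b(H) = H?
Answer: 4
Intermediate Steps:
q(M) = √(M - 6/M)
v = 4 (v = (1 + 1)² = 2² = 4)
q(R(3, -2))*v = √(3 - 6/3)*4 = √(3 - 6*⅓)*4 = √(3 - 2)*4 = √1*4 = 1*4 = 4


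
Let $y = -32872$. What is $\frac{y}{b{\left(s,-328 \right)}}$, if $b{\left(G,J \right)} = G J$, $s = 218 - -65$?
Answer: $\frac{4109}{11603} \approx 0.35413$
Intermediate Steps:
$s = 283$ ($s = 218 + 65 = 283$)
$\frac{y}{b{\left(s,-328 \right)}} = - \frac{32872}{283 \left(-328\right)} = - \frac{32872}{-92824} = \left(-32872\right) \left(- \frac{1}{92824}\right) = \frac{4109}{11603}$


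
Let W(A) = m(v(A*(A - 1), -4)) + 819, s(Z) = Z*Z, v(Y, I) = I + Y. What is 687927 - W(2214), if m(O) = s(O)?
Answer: -24005863890976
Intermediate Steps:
s(Z) = Z²
m(O) = O²
W(A) = 819 + (-4 + A*(-1 + A))² (W(A) = (-4 + A*(A - 1))² + 819 = (-4 + A*(-1 + A))² + 819 = 819 + (-4 + A*(-1 + A))²)
687927 - W(2214) = 687927 - (819 + (-4 + 2214*(-1 + 2214))²) = 687927 - (819 + (-4 + 2214*2213)²) = 687927 - (819 + (-4 + 4899582)²) = 687927 - (819 + 4899578²) = 687927 - (819 + 24005864578084) = 687927 - 1*24005864578903 = 687927 - 24005864578903 = -24005863890976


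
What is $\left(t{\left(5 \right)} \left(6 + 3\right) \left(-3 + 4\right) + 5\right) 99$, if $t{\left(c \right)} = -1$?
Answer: $-396$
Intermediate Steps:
$\left(t{\left(5 \right)} \left(6 + 3\right) \left(-3 + 4\right) + 5\right) 99 = \left(- \left(6 + 3\right) \left(-3 + 4\right) + 5\right) 99 = \left(- 9 \cdot 1 + 5\right) 99 = \left(\left(-1\right) 9 + 5\right) 99 = \left(-9 + 5\right) 99 = \left(-4\right) 99 = -396$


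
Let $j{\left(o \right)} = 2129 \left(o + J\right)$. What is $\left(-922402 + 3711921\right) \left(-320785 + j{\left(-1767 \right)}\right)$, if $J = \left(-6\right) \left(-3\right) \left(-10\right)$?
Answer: $-12457846799012$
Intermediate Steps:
$J = -180$ ($J = 18 \left(-10\right) = -180$)
$j{\left(o \right)} = -383220 + 2129 o$ ($j{\left(o \right)} = 2129 \left(o - 180\right) = 2129 \left(-180 + o\right) = -383220 + 2129 o$)
$\left(-922402 + 3711921\right) \left(-320785 + j{\left(-1767 \right)}\right) = \left(-922402 + 3711921\right) \left(-320785 + \left(-383220 + 2129 \left(-1767\right)\right)\right) = 2789519 \left(-320785 - 4145163\right) = 2789519 \left(-4465948\right) = -12457846799012$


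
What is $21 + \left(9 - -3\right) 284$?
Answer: $3429$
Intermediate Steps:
$21 + \left(9 - -3\right) 284 = 21 + \left(9 + 3\right) 284 = 21 + 12 \cdot 284 = 21 + 3408 = 3429$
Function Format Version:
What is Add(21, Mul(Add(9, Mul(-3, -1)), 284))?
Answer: 3429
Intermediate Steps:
Add(21, Mul(Add(9, Mul(-3, -1)), 284)) = Add(21, Mul(Add(9, 3), 284)) = Add(21, Mul(12, 284)) = Add(21, 3408) = 3429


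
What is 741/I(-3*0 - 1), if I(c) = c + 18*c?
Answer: -39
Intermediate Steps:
I(c) = 19*c
741/I(-3*0 - 1) = 741/((19*(-3*0 - 1))) = 741/((19*(0 - 1))) = 741/((19*(-1))) = 741/(-19) = 741*(-1/19) = -39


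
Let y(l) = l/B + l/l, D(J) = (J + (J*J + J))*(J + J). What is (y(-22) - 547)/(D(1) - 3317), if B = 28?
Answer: 7655/46354 ≈ 0.16514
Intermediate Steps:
D(J) = 2*J*(J² + 2*J) (D(J) = (J + (J² + J))*(2*J) = (J + (J + J²))*(2*J) = (J² + 2*J)*(2*J) = 2*J*(J² + 2*J))
y(l) = 1 + l/28 (y(l) = l/28 + l/l = l*(1/28) + 1 = l/28 + 1 = 1 + l/28)
(y(-22) - 547)/(D(1) - 3317) = ((1 + (1/28)*(-22)) - 547)/(2*1²*(2 + 1) - 3317) = ((1 - 11/14) - 547)/(2*1*3 - 3317) = (3/14 - 547)/(6 - 3317) = -7655/14/(-3311) = -7655/14*(-1/3311) = 7655/46354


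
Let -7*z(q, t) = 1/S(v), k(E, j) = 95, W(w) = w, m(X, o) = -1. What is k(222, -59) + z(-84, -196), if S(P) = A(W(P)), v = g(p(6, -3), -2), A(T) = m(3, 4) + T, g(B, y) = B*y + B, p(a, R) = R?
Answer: 1329/14 ≈ 94.929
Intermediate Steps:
g(B, y) = B + B*y
A(T) = -1 + T
v = 3 (v = -3*(1 - 2) = -3*(-1) = 3)
S(P) = -1 + P
z(q, t) = -1/14 (z(q, t) = -1/(7*(-1 + 3)) = -⅐/2 = -⅐*½ = -1/14)
k(222, -59) + z(-84, -196) = 95 - 1/14 = 1329/14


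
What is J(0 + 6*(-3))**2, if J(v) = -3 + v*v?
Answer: 103041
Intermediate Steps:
J(v) = -3 + v**2
J(0 + 6*(-3))**2 = (-3 + (0 + 6*(-3))**2)**2 = (-3 + (0 - 18)**2)**2 = (-3 + (-18)**2)**2 = (-3 + 324)**2 = 321**2 = 103041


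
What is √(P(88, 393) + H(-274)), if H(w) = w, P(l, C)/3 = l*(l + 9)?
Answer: √25334 ≈ 159.17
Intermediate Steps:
P(l, C) = 3*l*(9 + l) (P(l, C) = 3*(l*(l + 9)) = 3*(l*(9 + l)) = 3*l*(9 + l))
√(P(88, 393) + H(-274)) = √(3*88*(9 + 88) - 274) = √(3*88*97 - 274) = √(25608 - 274) = √25334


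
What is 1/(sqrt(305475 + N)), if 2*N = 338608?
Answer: sqrt(474779)/474779 ≈ 0.0014513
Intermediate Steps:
N = 169304 (N = (1/2)*338608 = 169304)
1/(sqrt(305475 + N)) = 1/(sqrt(305475 + 169304)) = 1/(sqrt(474779)) = sqrt(474779)/474779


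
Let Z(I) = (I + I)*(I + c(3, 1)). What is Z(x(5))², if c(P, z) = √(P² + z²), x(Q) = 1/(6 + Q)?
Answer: 4844/14641 + 8*√10/1331 ≈ 0.34986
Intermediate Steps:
Z(I) = 2*I*(I + √10) (Z(I) = (I + I)*(I + √(3² + 1²)) = (2*I)*(I + √(9 + 1)) = (2*I)*(I + √10) = 2*I*(I + √10))
Z(x(5))² = (2*(1/(6 + 5) + √10)/(6 + 5))² = (2*(1/11 + √10)/11)² = (2*(1/11)*(1/11 + √10))² = (2/121 + 2*√10/11)²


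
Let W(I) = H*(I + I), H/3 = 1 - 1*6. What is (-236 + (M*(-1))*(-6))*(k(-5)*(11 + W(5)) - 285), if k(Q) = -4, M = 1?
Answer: -62330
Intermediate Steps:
H = -15 (H = 3*(1 - 1*6) = 3*(1 - 6) = 3*(-5) = -15)
W(I) = -30*I (W(I) = -15*(I + I) = -30*I)
(-236 + (M*(-1))*(-6))*(k(-5)*(11 + W(5)) - 285) = (-236 + (1*(-1))*(-6))*(-4*(11 - 30*5) - 285) = (-236 - 1*(-6))*(-4*(11 - 150) - 285) = (-236 + 6)*(-4*(-139) - 285) = -230*(556 - 285) = -230*271 = -62330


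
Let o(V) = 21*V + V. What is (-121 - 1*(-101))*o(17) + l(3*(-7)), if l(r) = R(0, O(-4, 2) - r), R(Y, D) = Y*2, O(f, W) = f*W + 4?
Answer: -7480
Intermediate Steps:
O(f, W) = 4 + W*f (O(f, W) = W*f + 4 = 4 + W*f)
o(V) = 22*V
R(Y, D) = 2*Y
l(r) = 0 (l(r) = 2*0 = 0)
(-121 - 1*(-101))*o(17) + l(3*(-7)) = (-121 - 1*(-101))*(22*17) + 0 = (-121 + 101)*374 + 0 = -20*374 + 0 = -7480 + 0 = -7480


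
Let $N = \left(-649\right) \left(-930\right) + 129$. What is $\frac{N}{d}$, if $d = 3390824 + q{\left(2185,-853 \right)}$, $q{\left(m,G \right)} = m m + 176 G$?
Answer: $\frac{603699}{8014921} \approx 0.075322$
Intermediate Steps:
$q{\left(m,G \right)} = m^{2} + 176 G$
$N = 603699$ ($N = 603570 + 129 = 603699$)
$d = 8014921$ ($d = 3390824 + \left(2185^{2} + 176 \left(-853\right)\right) = 3390824 + \left(4774225 - 150128\right) = 3390824 + 4624097 = 8014921$)
$\frac{N}{d} = \frac{603699}{8014921}$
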